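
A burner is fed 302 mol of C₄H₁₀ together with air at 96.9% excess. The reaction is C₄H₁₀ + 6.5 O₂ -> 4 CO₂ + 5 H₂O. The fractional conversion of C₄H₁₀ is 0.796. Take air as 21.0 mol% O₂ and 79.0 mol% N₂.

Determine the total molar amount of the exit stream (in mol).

19100 mol

Stoichiometric O₂ = 6.5 × 302 = 1963 mol; O₂ fed = 1963 × 1.969 = 3865 mol.
N₂ fed = 3865 × 79/21 = 14540 mol.
Fuel reacted = 0.796 × 302 → ξ = 240.4 mol.
Outlet (n = n₀ + ν ξ):
  C₄H₁₀: 302 − 1(240.4) = 61.61
  O₂: 3865 − 6.5(240.4) = 2303
  N₂: 14540 (inert)
  CO₂: 0 + 4(240.4) = 961.6
  H₂O: 0 + 5(240.4) = 1202
Total out = 61.61 + 2303 + 14540 + 961.6 + 1202 = 19070 mol.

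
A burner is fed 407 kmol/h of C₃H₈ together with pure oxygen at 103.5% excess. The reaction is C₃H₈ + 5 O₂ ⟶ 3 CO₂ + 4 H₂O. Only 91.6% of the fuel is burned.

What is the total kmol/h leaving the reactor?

Stoichiometric O₂ = 5 × 407 = 2035 kmol/h; O₂ fed = 2035 × 2.035 = 4141 kmol/h.
Fuel reacted = 0.916 × 407 → ξ = 372.8 kmol/h.
Outlet (n = n₀ + ν ξ):
  C₃H₈: 407 − 1(372.8) = 34.19
  O₂: 4141 − 5(372.8) = 2277
  CO₂: 0 + 3(372.8) = 1118
  H₂O: 0 + 4(372.8) = 1491
Total out = 34.19 + 2277 + 1118 + 1491 = 4921 kmol/h.

4920 kmol/h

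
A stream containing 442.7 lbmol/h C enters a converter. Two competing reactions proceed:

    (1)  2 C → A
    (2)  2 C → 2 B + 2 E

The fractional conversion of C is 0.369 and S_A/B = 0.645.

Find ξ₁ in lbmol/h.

ξ₁ = 46 lbmol/h

Conversion of C: C consumed = 0.369 × 442.7 = 163.4 lbmol/h = 2ξ₁ + 2ξ₂.
Selectivity: 1ξ₁ / (2ξ₂) = 0.645 → ξ₁ = 1.29 ξ₂.
Substitute: (2·1.29 + 2) ξ₂ = 163.4 → ξ₂ = 35.67 lbmol/h, ξ₁ = 46.01 lbmol/h.
Outlet amounts (n = n₀ + Σ ν·ξ):
  C: 442.7 − 2(46.01) − 2(35.67) = 279.3
  A: 0 + 1(46.01) = 46.01
  B: 0 + 2(35.67) = 71.33
  E: 0 + 2(35.67) = 71.33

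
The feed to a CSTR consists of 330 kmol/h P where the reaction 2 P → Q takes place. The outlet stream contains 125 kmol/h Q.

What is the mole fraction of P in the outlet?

0.39

For Q: n = n₀ + 1ξ → 125 = 0 + 1ξ, giving ξ = 125 kmol/h.
Outlet amounts (n = n₀ + ν ξ):
  P: 330 − 2(125) = 80
  Q: 0 + 1(125) = 125
Total out = 205 kmol/h; y_P = 80 / 205 = 0.3902.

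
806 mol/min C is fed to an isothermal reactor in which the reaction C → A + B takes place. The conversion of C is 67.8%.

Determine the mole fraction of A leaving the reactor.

C reacted = 0.678 × 806 = 546.5 mol/min; ν_C = −1, so ξ = 546.5/1 = 546.5 mol/min.
Outlet amounts (n = n₀ + ν ξ):
  C: 806 − 1(546.5) = 259.5
  A: 0 + 1(546.5) = 546.5
  B: 0 + 1(546.5) = 546.5
Total out = 1352 mol/min; y_A = 546.5 / 1352 = 0.4041.

0.404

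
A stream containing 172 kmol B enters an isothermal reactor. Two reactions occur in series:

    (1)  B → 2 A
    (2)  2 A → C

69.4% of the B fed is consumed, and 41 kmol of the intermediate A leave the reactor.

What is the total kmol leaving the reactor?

Conversion of B: B consumed = 1ξ₁ = 0.694 × 172 → ξ₁ = 119.4 kmol.
A balance: n_A = 0 + 2ξ₁ − 2ξ₂ = 41 → ξ₂ = (2·119.4 − 41)/2 = 98.87 kmol.
Outlet amounts (n = n₀ + Σ ν·ξ):
  B: 172 − 1(119.4) = 52.63
  A: 0 + 2(119.4) − 2(98.87) = 41
  C: 0 + 1(98.87) = 98.87
Total out = 52.63 + 41 + 98.87 = 192.5 kmol.

192 kmol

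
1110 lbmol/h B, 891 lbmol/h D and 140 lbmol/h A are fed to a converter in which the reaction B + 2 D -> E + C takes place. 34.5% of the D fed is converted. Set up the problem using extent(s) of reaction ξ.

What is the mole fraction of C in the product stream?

0.0773

D reacted = 0.345 × 891 = 307.4 lbmol/h; ν_D = −2, so ξ = 307.4/2 = 153.7 lbmol/h.
Outlet amounts (n = n₀ + ν ξ):
  B: 1110 − 1(153.7) = 956.3
  D: 891 − 2(153.7) = 583.6
  E: 0 + 1(153.7) = 153.7
  C: 0 + 1(153.7) = 153.7
  A: 140 (inert)
Total out = 1987 lbmol/h; y_C = 153.7 / 1987 = 0.07734.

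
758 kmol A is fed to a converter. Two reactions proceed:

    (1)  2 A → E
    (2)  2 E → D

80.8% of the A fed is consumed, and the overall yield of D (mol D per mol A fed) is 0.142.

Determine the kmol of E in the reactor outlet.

91 kmol

Conversion of A: A consumed = 2ξ₁ = 0.808 × 758 → ξ₁ = 306.2 kmol.
Yield of D: 1ξ₂ / 758 = 0.142 → ξ₂ = 107.6 kmol.
Outlet amounts (n = n₀ + Σ ν·ξ):
  A: 758 − 2(306.2) = 145.5
  E: 0 + 1(306.2) − 2(107.6) = 90.96
  D: 0 + 1(107.6) = 107.6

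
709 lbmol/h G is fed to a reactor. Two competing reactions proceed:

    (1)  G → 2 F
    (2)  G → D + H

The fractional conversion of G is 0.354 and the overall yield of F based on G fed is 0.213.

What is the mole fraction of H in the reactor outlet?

0.183

Yield of F: 2ξ₁ / 709 = 0.213 → ξ₁ = 75.51 lbmol/h.
Conversion of G: 1ξ₁ + 1ξ₂ = 0.354 × 709 = 251 → ξ₂ = 175.5 lbmol/h.
Outlet amounts (n = n₀ + Σ ν·ξ):
  G: 709 − 1(75.51) − 1(175.5) = 458
  F: 0 + 2(75.51) = 151
  D: 0 + 1(175.5) = 175.5
  H: 0 + 1(175.5) = 175.5
Total out = 960 lbmol/h; y_H = 175.5 / 960 = 0.1828.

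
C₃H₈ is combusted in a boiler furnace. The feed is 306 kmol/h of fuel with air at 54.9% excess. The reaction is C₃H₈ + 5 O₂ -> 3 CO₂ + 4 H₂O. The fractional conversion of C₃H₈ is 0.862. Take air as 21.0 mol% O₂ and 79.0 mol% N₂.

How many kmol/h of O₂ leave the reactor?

Stoichiometric O₂ = 5 × 306 = 1530 kmol/h; O₂ fed = 1530 × 1.549 = 2370 kmol/h.
N₂ fed = 2370 × 79/21 = 8916 kmol/h.
Fuel reacted = 0.862 × 306 → ξ = 263.8 kmol/h.
Outlet (n = n₀ + ν ξ):
  C₃H₈: 306 − 1(263.8) = 42.23
  O₂: 2370 − 5(263.8) = 1051
  N₂: 8916 (inert)
  CO₂: 0 + 3(263.8) = 791.3
  H₂O: 0 + 4(263.8) = 1055

1050 kmol/h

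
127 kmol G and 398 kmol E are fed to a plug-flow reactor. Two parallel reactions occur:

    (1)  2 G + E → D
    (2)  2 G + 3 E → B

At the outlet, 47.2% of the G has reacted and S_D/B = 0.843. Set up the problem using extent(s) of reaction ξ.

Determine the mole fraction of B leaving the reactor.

Conversion of G: G consumed = 0.472 × 127 = 59.94 kmol = 2ξ₁ + 2ξ₂.
Selectivity: 1ξ₁ / (1ξ₂) = 0.843 → ξ₁ = 0.843 ξ₂.
Substitute: (2·0.843 + 2) ξ₂ = 59.94 → ξ₂ = 16.26 kmol, ξ₁ = 13.71 kmol.
Outlet amounts (n = n₀ + Σ ν·ξ):
  G: 127 − 2(13.71) − 2(16.26) = 67.06
  E: 398 − 1(13.71) − 3(16.26) = 335.5
  D: 0 + 1(13.71) = 13.71
  B: 0 + 1(16.26) = 16.26
Total out = 432.5 kmol; y_B = 16.26 / 432.5 = 0.0376.

0.0376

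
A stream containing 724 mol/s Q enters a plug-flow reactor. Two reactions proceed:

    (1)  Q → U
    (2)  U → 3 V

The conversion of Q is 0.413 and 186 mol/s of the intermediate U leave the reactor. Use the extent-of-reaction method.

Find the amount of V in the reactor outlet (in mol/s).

339 mol/s

Conversion of Q: Q consumed = 1ξ₁ = 0.413 × 724 → ξ₁ = 299 mol/s.
U balance: n_U = 0 + 1ξ₁ − 1ξ₂ = 186 → ξ₂ = (1·299 − 186)/1 = 113 mol/s.
Outlet amounts (n = n₀ + Σ ν·ξ):
  Q: 724 − 1(299) = 425
  U: 0 + 1(299) − 1(113) = 186
  V: 0 + 3(113) = 339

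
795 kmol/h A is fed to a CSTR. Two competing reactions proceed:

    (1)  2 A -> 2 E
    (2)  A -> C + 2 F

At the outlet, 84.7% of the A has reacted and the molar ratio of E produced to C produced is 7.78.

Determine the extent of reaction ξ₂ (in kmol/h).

Conversion of A: A consumed = 0.847 × 795 = 673.4 kmol/h = 2ξ₁ + 1ξ₂.
Selectivity: 2ξ₁ / (1ξ₂) = 7.78 → ξ₁ = 3.89 ξ₂.
Substitute: (2·3.89 + 1) ξ₂ = 673.4 → ξ₂ = 76.69 kmol/h, ξ₁ = 298.3 kmol/h.
Outlet amounts (n = n₀ + Σ ν·ξ):
  A: 795 − 2(298.3) − 1(76.69) = 121.6
  E: 0 + 2(298.3) = 596.7
  C: 0 + 1(76.69) = 76.69
  F: 0 + 2(76.69) = 153.4

ξ₂ = 76.7 kmol/h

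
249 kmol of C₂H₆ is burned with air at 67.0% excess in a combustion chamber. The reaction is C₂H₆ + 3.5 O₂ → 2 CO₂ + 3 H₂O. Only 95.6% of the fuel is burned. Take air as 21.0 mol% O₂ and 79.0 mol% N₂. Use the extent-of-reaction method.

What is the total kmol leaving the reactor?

7300 kmol

Stoichiometric O₂ = 3.5 × 249 = 871.5 kmol; O₂ fed = 871.5 × 1.670 = 1455 kmol.
N₂ fed = 1455 × 79/21 = 5475 kmol.
Fuel reacted = 0.956 × 249 → ξ = 238 kmol.
Outlet (n = n₀ + ν ξ):
  C₂H₆: 249 − 1(238) = 10.96
  O₂: 1455 − 3.5(238) = 622.3
  N₂: 5475 (inert)
  CO₂: 0 + 2(238) = 476.1
  H₂O: 0 + 3(238) = 714.1
Total out = 10.96 + 622.3 + 5475 + 476.1 + 714.1 = 7299 kmol.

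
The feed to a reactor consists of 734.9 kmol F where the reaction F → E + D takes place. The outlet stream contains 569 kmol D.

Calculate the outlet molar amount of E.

For D: n = n₀ + 1ξ → 569 = 0 + 1ξ, giving ξ = 569 kmol.
Outlet amounts (n = n₀ + ν ξ):
  F: 734.9 − 1(569) = 165.9
  E: 0 + 1(569) = 569
  D: 0 + 1(569) = 569

569 kmol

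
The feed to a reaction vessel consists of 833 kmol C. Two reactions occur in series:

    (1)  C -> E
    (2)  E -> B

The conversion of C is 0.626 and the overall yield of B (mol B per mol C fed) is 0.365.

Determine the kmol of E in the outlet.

217 kmol

Conversion of C: C consumed = 1ξ₁ = 0.626 × 833 → ξ₁ = 521.5 kmol.
Yield of B: 1ξ₂ / 833 = 0.365 → ξ₂ = 304 kmol.
Outlet amounts (n = n₀ + Σ ν·ξ):
  C: 833 − 1(521.5) = 311.5
  E: 0 + 1(521.5) − 1(304) = 217.4
  B: 0 + 1(304) = 304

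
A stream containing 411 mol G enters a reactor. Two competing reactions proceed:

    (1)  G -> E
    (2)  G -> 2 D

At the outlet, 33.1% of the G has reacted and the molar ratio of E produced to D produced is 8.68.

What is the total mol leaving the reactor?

Conversion of G: G consumed = 0.331 × 411 = 136 mol = 1ξ₁ + 1ξ₂.
Selectivity: 1ξ₁ / (2ξ₂) = 8.68 → ξ₁ = 17.36 ξ₂.
Substitute: (1·17.36 + 1) ξ₂ = 136 → ξ₂ = 7.41 mol, ξ₁ = 128.6 mol.
Outlet amounts (n = n₀ + Σ ν·ξ):
  G: 411 − 1(128.6) − 1(7.41) = 275
  E: 0 + 1(128.6) = 128.6
  D: 0 + 2(7.41) = 14.82
Total out = 275 + 128.6 + 14.82 = 418.4 mol.

418 mol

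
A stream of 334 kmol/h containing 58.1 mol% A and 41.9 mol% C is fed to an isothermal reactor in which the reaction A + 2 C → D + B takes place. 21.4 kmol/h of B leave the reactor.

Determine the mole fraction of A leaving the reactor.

0.552

For B: n = n₀ + 1ξ → 21.4 = 0 + 1ξ, giving ξ = 21.4 kmol/h.
Outlet amounts (n = n₀ + ν ξ):
  A: 194.1 − 1(21.4) = 172.7
  C: 139.9 − 2(21.4) = 97.15
  D: 0 + 1(21.4) = 21.4
  B: 0 + 1(21.4) = 21.4
Total out = 312.6 kmol/h; y_A = 172.7 / 312.6 = 0.5523.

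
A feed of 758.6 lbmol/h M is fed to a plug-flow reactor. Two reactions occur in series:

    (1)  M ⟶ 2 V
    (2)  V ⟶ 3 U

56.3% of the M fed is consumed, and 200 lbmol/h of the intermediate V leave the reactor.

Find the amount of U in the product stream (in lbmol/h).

Conversion of M: M consumed = 1ξ₁ = 0.563 × 758.6 → ξ₁ = 427.1 lbmol/h.
V balance: n_V = 0 + 2ξ₁ − 1ξ₂ = 200 → ξ₂ = (2·427.1 − 200)/1 = 654.2 lbmol/h.
Outlet amounts (n = n₀ + Σ ν·ξ):
  M: 758.6 − 1(427.1) = 331.5
  V: 0 + 2(427.1) − 1(654.2) = 200
  U: 0 + 3(654.2) = 1963

1960 lbmol/h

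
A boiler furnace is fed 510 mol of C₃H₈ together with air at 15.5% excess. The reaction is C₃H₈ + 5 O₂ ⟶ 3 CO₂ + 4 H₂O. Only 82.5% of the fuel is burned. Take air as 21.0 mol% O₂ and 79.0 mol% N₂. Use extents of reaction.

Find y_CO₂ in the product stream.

0.0844

Stoichiometric O₂ = 5 × 510 = 2550 mol; O₂ fed = 2550 × 1.155 = 2945 mol.
N₂ fed = 2945 × 79/21 = 11080 mol.
Fuel reacted = 0.825 × 510 → ξ = 420.8 mol.
Outlet (n = n₀ + ν ξ):
  C₃H₈: 510 − 1(420.8) = 89.25
  O₂: 2945 − 5(420.8) = 841.5
  N₂: 11080 (inert)
  CO₂: 0 + 3(420.8) = 1262
  H₂O: 0 + 4(420.8) = 1683
Total out = 14960 mol; y_CO₂ = 1262 / 14960 = 0.0844.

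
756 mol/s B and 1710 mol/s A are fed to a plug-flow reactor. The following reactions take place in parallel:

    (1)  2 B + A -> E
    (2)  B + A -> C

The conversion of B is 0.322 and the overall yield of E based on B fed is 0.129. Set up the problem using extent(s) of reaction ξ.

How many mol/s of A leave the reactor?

Yield of E: 1ξ₁ / 756 = 0.129 → ξ₁ = 97.52 mol/s.
Conversion of B: 2ξ₁ + 1ξ₂ = 0.322 × 756 = 243.4 → ξ₂ = 48.38 mol/s.
Outlet amounts (n = n₀ + Σ ν·ξ):
  B: 756 − 2(97.52) − 1(48.38) = 512.6
  A: 1710 − 1(97.52) − 1(48.38) = 1564
  E: 0 + 1(97.52) = 97.52
  C: 0 + 1(48.38) = 48.38

1560 mol/s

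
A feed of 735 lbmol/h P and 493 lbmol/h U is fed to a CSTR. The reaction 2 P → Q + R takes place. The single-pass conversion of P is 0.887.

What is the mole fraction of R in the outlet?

P reacted = 0.887 × 735 = 651.9 lbmol/h; ν_P = −2, so ξ = 651.9/2 = 326 lbmol/h.
Outlet amounts (n = n₀ + ν ξ):
  P: 735 − 2(326) = 83.05
  Q: 0 + 1(326) = 326
  R: 0 + 1(326) = 326
  U: 493 (inert)
Total out = 1228 lbmol/h; y_R = 326 / 1228 = 0.2654.

0.265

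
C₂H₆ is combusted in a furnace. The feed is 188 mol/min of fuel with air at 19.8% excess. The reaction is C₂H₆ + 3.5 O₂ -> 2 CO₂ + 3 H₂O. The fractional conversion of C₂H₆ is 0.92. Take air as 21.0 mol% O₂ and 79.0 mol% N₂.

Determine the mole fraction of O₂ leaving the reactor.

Stoichiometric O₂ = 3.5 × 188 = 658 mol/min; O₂ fed = 658 × 1.198 = 788.3 mol/min.
N₂ fed = 788.3 × 79/21 = 2965 mol/min.
Fuel reacted = 0.92 × 188 → ξ = 173 mol/min.
Outlet (n = n₀ + ν ξ):
  C₂H₆: 188 − 1(173) = 15.04
  O₂: 788.3 − 3.5(173) = 182.9
  N₂: 2965 (inert)
  CO₂: 0 + 2(173) = 345.9
  H₂O: 0 + 3(173) = 518.9
Total out = 4028 mol/min; y_O₂ = 182.9 / 4028 = 0.04541.

0.0454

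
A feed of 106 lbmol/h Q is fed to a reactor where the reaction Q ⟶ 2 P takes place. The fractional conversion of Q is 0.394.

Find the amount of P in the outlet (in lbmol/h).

83.5 lbmol/h

Q reacted = 0.394 × 106 = 41.76 lbmol/h; ν_Q = −1, so ξ = 41.76/1 = 41.76 lbmol/h.
Outlet amounts (n = n₀ + ν ξ):
  Q: 106 − 1(41.76) = 64.24
  P: 0 + 2(41.76) = 83.53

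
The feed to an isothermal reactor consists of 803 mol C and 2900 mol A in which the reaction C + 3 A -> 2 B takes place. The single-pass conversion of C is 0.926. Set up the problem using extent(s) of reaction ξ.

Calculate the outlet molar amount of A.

C reacted = 0.926 × 803 = 743.6 mol; ν_C = −1, so ξ = 743.6/1 = 743.6 mol.
Outlet amounts (n = n₀ + ν ξ):
  C: 803 − 1(743.6) = 59.42
  A: 2900 − 3(743.6) = 669.3
  B: 0 + 2(743.6) = 1487

669 mol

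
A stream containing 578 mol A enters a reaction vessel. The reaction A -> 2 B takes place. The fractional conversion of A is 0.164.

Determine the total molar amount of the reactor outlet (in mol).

A reacted = 0.164 × 578 = 94.79 mol; ν_A = −1, so ξ = 94.79/1 = 94.79 mol.
Outlet amounts (n = n₀ + ν ξ):
  A: 578 − 1(94.79) = 483.2
  B: 0 + 2(94.79) = 189.6
Total out = 483.2 + 189.6 = 672.8 mol.

673 mol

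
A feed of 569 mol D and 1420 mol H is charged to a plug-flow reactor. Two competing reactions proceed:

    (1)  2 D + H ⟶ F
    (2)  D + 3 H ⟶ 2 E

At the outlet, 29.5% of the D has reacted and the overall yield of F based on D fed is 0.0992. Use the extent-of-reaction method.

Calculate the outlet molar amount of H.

1200 mol

Yield of F: 1ξ₁ / 569 = 0.0992 → ξ₁ = 56.44 mol.
Conversion of D: 2ξ₁ + 1ξ₂ = 0.295 × 569 = 167.9 → ξ₂ = 54.97 mol.
Outlet amounts (n = n₀ + Σ ν·ξ):
  D: 569 − 2(56.44) − 1(54.97) = 401.1
  H: 1420 − 1(56.44) − 3(54.97) = 1199
  F: 0 + 1(56.44) = 56.44
  E: 0 + 2(54.97) = 109.9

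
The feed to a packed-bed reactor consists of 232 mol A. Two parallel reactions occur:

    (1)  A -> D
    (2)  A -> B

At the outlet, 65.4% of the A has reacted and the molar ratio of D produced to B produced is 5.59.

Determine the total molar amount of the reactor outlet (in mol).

Conversion of A: A consumed = 0.654 × 232 = 151.7 mol = 1ξ₁ + 1ξ₂.
Selectivity: 1ξ₁ / (1ξ₂) = 5.59 → ξ₁ = 5.59 ξ₂.
Substitute: (1·5.59 + 1) ξ₂ = 151.7 → ξ₂ = 23.02 mol, ξ₁ = 128.7 mol.
Outlet amounts (n = n₀ + Σ ν·ξ):
  A: 232 − 1(128.7) − 1(23.02) = 80.27
  D: 0 + 1(128.7) = 128.7
  B: 0 + 1(23.02) = 23.02
Total out = 80.27 + 128.7 + 23.02 = 232 mol.

232 mol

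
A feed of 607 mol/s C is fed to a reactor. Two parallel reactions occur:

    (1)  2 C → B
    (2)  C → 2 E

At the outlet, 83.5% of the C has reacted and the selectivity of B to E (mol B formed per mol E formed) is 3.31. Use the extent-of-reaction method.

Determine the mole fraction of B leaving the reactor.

0.579

Conversion of C: C consumed = 0.835 × 607 = 506.8 mol/s = 2ξ₁ + 1ξ₂.
Selectivity: 1ξ₁ / (2ξ₂) = 3.31 → ξ₁ = 6.62 ξ₂.
Substitute: (2·6.62 + 1) ξ₂ = 506.8 → ξ₂ = 35.59 mol/s, ξ₁ = 235.6 mol/s.
Outlet amounts (n = n₀ + Σ ν·ξ):
  C: 607 − 2(235.6) − 1(35.59) = 100.2
  B: 0 + 1(235.6) = 235.6
  E: 0 + 2(35.59) = 71.19
Total out = 407 mol/s; y_B = 235.6 / 407 = 0.579.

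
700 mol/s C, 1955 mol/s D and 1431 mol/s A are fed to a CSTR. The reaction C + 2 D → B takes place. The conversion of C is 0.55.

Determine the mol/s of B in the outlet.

385 mol/s

C reacted = 0.55 × 700 = 385 mol/s; ν_C = −1, so ξ = 385/1 = 385 mol/s.
Outlet amounts (n = n₀ + ν ξ):
  C: 700 − 1(385) = 315
  D: 1955 − 2(385) = 1185
  B: 0 + 1(385) = 385
  A: 1431 (inert)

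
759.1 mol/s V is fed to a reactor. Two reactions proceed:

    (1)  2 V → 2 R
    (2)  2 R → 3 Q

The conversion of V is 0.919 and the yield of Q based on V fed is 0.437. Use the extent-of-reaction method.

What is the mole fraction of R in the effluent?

0.548

Conversion of V: V consumed = 2ξ₁ = 0.919 × 759.1 → ξ₁ = 348.8 mol/s.
Yield of Q: 3ξ₂ / 759.1 = 0.437 → ξ₂ = 110.6 mol/s.
Outlet amounts (n = n₀ + Σ ν·ξ):
  V: 759.1 − 2(348.8) = 61.49
  R: 0 + 2(348.8) − 2(110.6) = 476.5
  Q: 0 + 3(110.6) = 331.7
Total out = 869.7 mol/s; y_R = 476.5 / 869.7 = 0.5479.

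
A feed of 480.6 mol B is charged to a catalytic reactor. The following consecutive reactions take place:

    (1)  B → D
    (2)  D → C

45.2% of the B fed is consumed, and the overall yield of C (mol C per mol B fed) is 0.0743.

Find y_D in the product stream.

Conversion of B: B consumed = 1ξ₁ = 0.452 × 480.6 → ξ₁ = 217.2 mol.
Yield of C: 1ξ₂ / 480.6 = 0.0743 → ξ₂ = 35.71 mol.
Outlet amounts (n = n₀ + Σ ν·ξ):
  B: 480.6 − 1(217.2) = 263.4
  D: 0 + 1(217.2) − 1(35.71) = 181.5
  C: 0 + 1(35.71) = 35.71
Total out = 480.6 mol; y_D = 181.5 / 480.6 = 0.3777.

0.378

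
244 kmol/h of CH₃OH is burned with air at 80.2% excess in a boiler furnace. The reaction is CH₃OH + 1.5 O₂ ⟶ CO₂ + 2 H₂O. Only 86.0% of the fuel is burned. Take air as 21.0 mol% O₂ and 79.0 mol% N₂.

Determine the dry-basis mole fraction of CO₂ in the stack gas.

0.0684

Stoichiometric O₂ = 1.5 × 244 = 366 kmol/h; O₂ fed = 366 × 1.802 = 659.5 kmol/h.
N₂ fed = 659.5 × 79/21 = 2481 kmol/h.
Fuel reacted = 0.86 × 244 → ξ = 209.8 kmol/h.
Outlet (n = n₀ + ν ξ):
  CH₃OH: 244 − 1(209.8) = 34.16
  O₂: 659.5 − 1.5(209.8) = 344.8
  N₂: 2481 (inert)
  CO₂: 0 + 1(209.8) = 209.8
  H₂O: 0 + 2(209.8) = 419.7
Dry total = 3070 kmol/h; y_CO₂ (dry) = 209.8 / 3070 = 0.06835.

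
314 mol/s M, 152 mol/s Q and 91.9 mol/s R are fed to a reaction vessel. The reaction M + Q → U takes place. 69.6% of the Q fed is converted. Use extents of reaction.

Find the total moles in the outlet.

452 mol/s

Q reacted = 0.696 × 152 = 105.8 mol/s; ν_Q = −1, so ξ = 105.8/1 = 105.8 mol/s.
Outlet amounts (n = n₀ + ν ξ):
  M: 314 − 1(105.8) = 208.2
  Q: 152 − 1(105.8) = 46.21
  U: 0 + 1(105.8) = 105.8
  R: 91.9 (inert)
Total out = 208.2 + 46.21 + 105.8 + 91.9 = 452.1 mol/s.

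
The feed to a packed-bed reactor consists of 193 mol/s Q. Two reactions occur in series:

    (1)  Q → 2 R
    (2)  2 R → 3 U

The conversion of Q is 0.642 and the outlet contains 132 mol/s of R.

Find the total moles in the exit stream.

375 mol/s

Conversion of Q: Q consumed = 1ξ₁ = 0.642 × 193 → ξ₁ = 123.9 mol/s.
R balance: n_R = 0 + 2ξ₁ − 2ξ₂ = 132 → ξ₂ = (2·123.9 − 132)/2 = 57.91 mol/s.
Outlet amounts (n = n₀ + Σ ν·ξ):
  Q: 193 − 1(123.9) = 69.09
  R: 0 + 2(123.9) − 2(57.91) = 132
  U: 0 + 3(57.91) = 173.7
Total out = 69.09 + 132 + 173.7 = 374.8 mol/s.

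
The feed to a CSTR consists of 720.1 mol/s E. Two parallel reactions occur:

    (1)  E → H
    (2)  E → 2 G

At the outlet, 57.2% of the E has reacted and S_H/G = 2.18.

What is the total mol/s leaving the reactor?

797 mol/s

Conversion of E: E consumed = 0.572 × 720.1 = 411.9 mol/s = 1ξ₁ + 1ξ₂.
Selectivity: 1ξ₁ / (2ξ₂) = 2.18 → ξ₁ = 4.36 ξ₂.
Substitute: (1·4.36 + 1) ξ₂ = 411.9 → ξ₂ = 76.85 mol/s, ξ₁ = 335.1 mol/s.
Outlet amounts (n = n₀ + Σ ν·ξ):
  E: 720.1 − 1(335.1) − 1(76.85) = 308.2
  H: 0 + 1(335.1) = 335.1
  G: 0 + 2(76.85) = 153.7
Total out = 308.2 + 335.1 + 153.7 = 796.9 mol/s.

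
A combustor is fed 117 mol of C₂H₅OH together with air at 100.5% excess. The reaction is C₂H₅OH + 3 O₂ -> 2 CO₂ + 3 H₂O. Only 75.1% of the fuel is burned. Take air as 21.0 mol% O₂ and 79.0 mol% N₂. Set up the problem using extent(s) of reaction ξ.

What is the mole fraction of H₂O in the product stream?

Stoichiometric O₂ = 3 × 117 = 351 mol; O₂ fed = 351 × 2.005 = 703.8 mol.
N₂ fed = 703.8 × 79/21 = 2647 mol.
Fuel reacted = 0.751 × 117 → ξ = 87.87 mol.
Outlet (n = n₀ + ν ξ):
  C₂H₅OH: 117 − 1(87.87) = 29.13
  O₂: 703.8 − 3(87.87) = 440.2
  N₂: 2647 (inert)
  CO₂: 0 + 2(87.87) = 175.7
  H₂O: 0 + 3(87.87) = 263.6
Total out = 3556 mol; y_H₂O = 263.6 / 3556 = 0.07413.

0.0741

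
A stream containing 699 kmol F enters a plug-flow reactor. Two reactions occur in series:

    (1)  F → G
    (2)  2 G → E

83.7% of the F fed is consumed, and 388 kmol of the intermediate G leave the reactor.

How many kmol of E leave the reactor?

98.5 kmol

Conversion of F: F consumed = 1ξ₁ = 0.837 × 699 → ξ₁ = 585.1 kmol.
G balance: n_G = 0 + 1ξ₁ − 2ξ₂ = 388 → ξ₂ = (1·585.1 − 388)/2 = 98.53 kmol.
Outlet amounts (n = n₀ + Σ ν·ξ):
  F: 699 − 1(585.1) = 113.9
  G: 0 + 1(585.1) − 2(98.53) = 388
  E: 0 + 1(98.53) = 98.53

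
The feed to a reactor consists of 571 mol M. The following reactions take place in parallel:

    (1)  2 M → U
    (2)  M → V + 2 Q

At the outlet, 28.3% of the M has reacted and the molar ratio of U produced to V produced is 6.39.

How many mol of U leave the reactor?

Conversion of M: M consumed = 0.283 × 571 = 161.6 mol = 2ξ₁ + 1ξ₂.
Selectivity: 1ξ₁ / (1ξ₂) = 6.39 → ξ₁ = 6.39 ξ₂.
Substitute: (2·6.39 + 1) ξ₂ = 161.6 → ξ₂ = 11.73 mol, ξ₁ = 74.93 mol.
Outlet amounts (n = n₀ + Σ ν·ξ):
  M: 571 − 2(74.93) − 1(11.73) = 409.4
  U: 0 + 1(74.93) = 74.93
  V: 0 + 1(11.73) = 11.73
  Q: 0 + 2(11.73) = 23.45

74.9 mol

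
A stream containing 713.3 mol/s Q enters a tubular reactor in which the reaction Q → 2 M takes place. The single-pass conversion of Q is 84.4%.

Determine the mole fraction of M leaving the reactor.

0.915

Q reacted = 0.844 × 713.3 = 602 mol/s; ν_Q = −1, so ξ = 602/1 = 602 mol/s.
Outlet amounts (n = n₀ + ν ξ):
  Q: 713.3 − 1(602) = 111.3
  M: 0 + 2(602) = 1204
Total out = 1315 mol/s; y_M = 1204 / 1315 = 0.9154.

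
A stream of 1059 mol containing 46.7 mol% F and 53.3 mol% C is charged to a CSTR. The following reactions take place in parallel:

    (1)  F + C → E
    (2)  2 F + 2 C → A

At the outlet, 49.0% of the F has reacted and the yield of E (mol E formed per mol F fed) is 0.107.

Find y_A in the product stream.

0.131

Yield of E: 1ξ₁ / 494.6 = 0.107 → ξ₁ = 52.92 mol.
Conversion of F: 1ξ₁ + 2ξ₂ = 0.49 × 494.6 = 242.3 → ξ₂ = 94.71 mol.
Outlet amounts (n = n₀ + Σ ν·ξ):
  F: 494.6 − 1(52.92) − 2(94.71) = 252.2
  C: 564.4 − 1(52.92) − 2(94.71) = 322.1
  E: 0 + 1(52.92) = 52.92
  A: 0 + 1(94.71) = 94.71
Total out = 722 mol; y_A = 94.71 / 722 = 0.1312.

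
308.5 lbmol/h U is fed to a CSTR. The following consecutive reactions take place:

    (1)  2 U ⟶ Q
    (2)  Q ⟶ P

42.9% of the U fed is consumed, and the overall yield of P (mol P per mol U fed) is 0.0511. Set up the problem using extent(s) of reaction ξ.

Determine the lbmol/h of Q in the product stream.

Conversion of U: U consumed = 2ξ₁ = 0.429 × 308.5 → ξ₁ = 66.17 lbmol/h.
Yield of P: 1ξ₂ / 308.5 = 0.0511 → ξ₂ = 15.76 lbmol/h.
Outlet amounts (n = n₀ + Σ ν·ξ):
  U: 308.5 − 2(66.17) = 176.2
  Q: 0 + 1(66.17) − 1(15.76) = 50.41
  P: 0 + 1(15.76) = 15.76

50.4 lbmol/h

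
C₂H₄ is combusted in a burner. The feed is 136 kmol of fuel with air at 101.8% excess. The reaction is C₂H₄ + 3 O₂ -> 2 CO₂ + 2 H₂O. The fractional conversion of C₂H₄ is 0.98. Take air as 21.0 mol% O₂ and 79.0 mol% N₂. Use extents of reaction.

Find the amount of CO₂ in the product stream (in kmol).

Stoichiometric O₂ = 3 × 136 = 408 kmol; O₂ fed = 408 × 2.018 = 823.3 kmol.
N₂ fed = 823.3 × 79/21 = 3097 kmol.
Fuel reacted = 0.98 × 136 → ξ = 133.3 kmol.
Outlet (n = n₀ + ν ξ):
  C₂H₄: 136 − 1(133.3) = 2.72
  O₂: 823.3 − 3(133.3) = 423.5
  N₂: 3097 (inert)
  CO₂: 0 + 2(133.3) = 266.6
  H₂O: 0 + 2(133.3) = 266.6

267 kmol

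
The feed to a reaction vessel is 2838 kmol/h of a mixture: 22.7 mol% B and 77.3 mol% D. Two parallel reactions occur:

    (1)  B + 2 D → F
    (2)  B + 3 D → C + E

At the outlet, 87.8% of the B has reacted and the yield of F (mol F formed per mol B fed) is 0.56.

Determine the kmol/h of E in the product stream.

Yield of F: 1ξ₁ / 644.2 = 0.56 → ξ₁ = 360.8 kmol/h.
Conversion of B: 1ξ₁ + 1ξ₂ = 0.878 × 644.2 = 565.6 → ξ₂ = 204.9 kmol/h.
Outlet amounts (n = n₀ + Σ ν·ξ):
  B: 644.2 − 1(360.8) − 1(204.9) = 78.6
  D: 2194 − 2(360.8) − 3(204.9) = 857.6
  F: 0 + 1(360.8) = 360.8
  C: 0 + 1(204.9) = 204.9
  E: 0 + 1(204.9) = 204.9

205 kmol/h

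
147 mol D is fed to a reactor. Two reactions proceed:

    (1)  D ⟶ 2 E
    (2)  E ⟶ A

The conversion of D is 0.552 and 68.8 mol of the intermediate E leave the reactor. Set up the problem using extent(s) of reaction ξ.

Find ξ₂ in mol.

Conversion of D: D consumed = 1ξ₁ = 0.552 × 147 → ξ₁ = 81.14 mol.
E balance: n_E = 0 + 2ξ₁ − 1ξ₂ = 68.8 → ξ₂ = (2·81.14 − 68.8)/1 = 93.49 mol.
Outlet amounts (n = n₀ + Σ ν·ξ):
  D: 147 − 1(81.14) = 65.86
  E: 0 + 2(81.14) − 1(93.49) = 68.8
  A: 0 + 1(93.49) = 93.49

ξ₂ = 93.5 mol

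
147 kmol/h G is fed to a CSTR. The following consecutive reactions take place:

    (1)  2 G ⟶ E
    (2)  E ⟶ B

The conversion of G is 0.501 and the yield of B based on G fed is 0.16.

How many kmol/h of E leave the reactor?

13.3 kmol/h

Conversion of G: G consumed = 2ξ₁ = 0.501 × 147 → ξ₁ = 36.82 kmol/h.
Yield of B: 1ξ₂ / 147 = 0.16 → ξ₂ = 23.52 kmol/h.
Outlet amounts (n = n₀ + Σ ν·ξ):
  G: 147 − 2(36.82) = 73.35
  E: 0 + 1(36.82) − 1(23.52) = 13.3
  B: 0 + 1(23.52) = 23.52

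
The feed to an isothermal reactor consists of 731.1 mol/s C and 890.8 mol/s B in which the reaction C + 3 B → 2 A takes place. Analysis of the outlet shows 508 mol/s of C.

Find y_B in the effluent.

For C: n = n₀ − 1ξ → 508 = 731.1 − 1ξ, giving ξ = 223.1 mol/s.
Outlet amounts (n = n₀ + ν ξ):
  C: 731.1 − 1(223.1) = 508
  B: 890.8 − 3(223.1) = 221.5
  A: 0 + 2(223.1) = 446.2
Total out = 1176 mol/s; y_B = 221.5 / 1176 = 0.1884.

0.188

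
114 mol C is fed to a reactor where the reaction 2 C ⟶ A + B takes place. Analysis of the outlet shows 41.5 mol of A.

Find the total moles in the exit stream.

114 mol

For A: n = n₀ + 1ξ → 41.5 = 0 + 1ξ, giving ξ = 41.5 mol.
Outlet amounts (n = n₀ + ν ξ):
  C: 114 − 2(41.5) = 31
  A: 0 + 1(41.5) = 41.5
  B: 0 + 1(41.5) = 41.5
Total out = 31 + 41.5 + 41.5 = 114 mol.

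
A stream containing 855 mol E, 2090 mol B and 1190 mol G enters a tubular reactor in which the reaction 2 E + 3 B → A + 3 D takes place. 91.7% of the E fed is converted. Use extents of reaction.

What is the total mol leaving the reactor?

3740 mol

E reacted = 0.917 × 855 = 784 mol; ν_E = −2, so ξ = 784/2 = 392 mol.
Outlet amounts (n = n₀ + ν ξ):
  E: 855 − 2(392) = 70.96
  B: 2090 − 3(392) = 913.9
  A: 0 + 1(392) = 392
  D: 0 + 3(392) = 1176
  G: 1190 (inert)
Total out = 70.96 + 913.9 + 392 + 1176 + 1190 = 3743 mol.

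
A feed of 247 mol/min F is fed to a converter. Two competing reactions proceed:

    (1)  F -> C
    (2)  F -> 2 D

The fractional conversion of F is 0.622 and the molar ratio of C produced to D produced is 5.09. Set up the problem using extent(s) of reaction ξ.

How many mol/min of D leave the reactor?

27.5 mol/min

Conversion of F: F consumed = 0.622 × 247 = 153.6 mol/min = 1ξ₁ + 1ξ₂.
Selectivity: 1ξ₁ / (2ξ₂) = 5.09 → ξ₁ = 10.18 ξ₂.
Substitute: (1·10.18 + 1) ξ₂ = 153.6 → ξ₂ = 13.74 mol/min, ξ₁ = 139.9 mol/min.
Outlet amounts (n = n₀ + Σ ν·ξ):
  F: 247 − 1(139.9) − 1(13.74) = 93.37
  C: 0 + 1(139.9) = 139.9
  D: 0 + 2(13.74) = 27.48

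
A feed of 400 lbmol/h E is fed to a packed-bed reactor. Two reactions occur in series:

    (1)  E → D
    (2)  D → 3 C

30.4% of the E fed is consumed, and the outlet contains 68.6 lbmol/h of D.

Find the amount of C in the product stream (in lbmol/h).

Conversion of E: E consumed = 1ξ₁ = 0.304 × 400 → ξ₁ = 121.6 lbmol/h.
D balance: n_D = 0 + 1ξ₁ − 1ξ₂ = 68.6 → ξ₂ = (1·121.6 − 68.6)/1 = 53 lbmol/h.
Outlet amounts (n = n₀ + Σ ν·ξ):
  E: 400 − 1(121.6) = 278.4
  D: 0 + 1(121.6) − 1(53) = 68.6
  C: 0 + 3(53) = 159

159 lbmol/h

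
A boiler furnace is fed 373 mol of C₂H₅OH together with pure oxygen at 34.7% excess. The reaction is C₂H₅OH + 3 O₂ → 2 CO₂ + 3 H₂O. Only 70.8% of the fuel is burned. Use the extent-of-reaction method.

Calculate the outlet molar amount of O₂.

Stoichiometric O₂ = 3 × 373 = 1119 mol; O₂ fed = 1119 × 1.347 = 1507 mol.
Fuel reacted = 0.708 × 373 → ξ = 264.1 mol.
Outlet (n = n₀ + ν ξ):
  C₂H₅OH: 373 − 1(264.1) = 108.9
  O₂: 1507 − 3(264.1) = 715
  CO₂: 0 + 2(264.1) = 528.2
  H₂O: 0 + 3(264.1) = 792.3

715 mol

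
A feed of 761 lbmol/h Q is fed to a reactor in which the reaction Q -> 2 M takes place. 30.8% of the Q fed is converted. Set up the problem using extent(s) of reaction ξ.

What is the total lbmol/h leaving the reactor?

995 lbmol/h

Q reacted = 0.308 × 761 = 234.4 lbmol/h; ν_Q = −1, so ξ = 234.4/1 = 234.4 lbmol/h.
Outlet amounts (n = n₀ + ν ξ):
  Q: 761 − 1(234.4) = 526.6
  M: 0 + 2(234.4) = 468.8
Total out = 526.6 + 468.8 = 995.4 lbmol/h.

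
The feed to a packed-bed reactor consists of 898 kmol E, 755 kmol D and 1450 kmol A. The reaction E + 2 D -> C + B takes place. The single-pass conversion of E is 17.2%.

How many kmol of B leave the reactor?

154 kmol

E reacted = 0.172 × 898 = 154.5 kmol; ν_E = −1, so ξ = 154.5/1 = 154.5 kmol.
Outlet amounts (n = n₀ + ν ξ):
  E: 898 − 1(154.5) = 743.5
  D: 755 − 2(154.5) = 446.1
  C: 0 + 1(154.5) = 154.5
  B: 0 + 1(154.5) = 154.5
  A: 1450 (inert)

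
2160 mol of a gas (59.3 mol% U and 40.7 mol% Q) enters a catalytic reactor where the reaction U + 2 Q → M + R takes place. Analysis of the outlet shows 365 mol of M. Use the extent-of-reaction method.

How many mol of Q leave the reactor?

149 mol

For M: n = n₀ + 1ξ → 365 = 0 + 1ξ, giving ξ = 365 mol.
Outlet amounts (n = n₀ + ν ξ):
  U: 1281 − 1(365) = 915.9
  Q: 879.1 − 2(365) = 149.1
  M: 0 + 1(365) = 365
  R: 0 + 1(365) = 365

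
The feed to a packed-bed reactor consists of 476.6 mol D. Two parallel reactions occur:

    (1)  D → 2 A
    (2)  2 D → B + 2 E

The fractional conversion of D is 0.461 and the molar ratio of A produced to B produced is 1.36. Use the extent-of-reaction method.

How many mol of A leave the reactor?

111 mol

Conversion of D: D consumed = 0.461 × 476.6 = 219.7 mol = 1ξ₁ + 2ξ₂.
Selectivity: 2ξ₁ / (1ξ₂) = 1.36 → ξ₁ = 0.68 ξ₂.
Substitute: (1·0.68 + 2) ξ₂ = 219.7 → ξ₂ = 81.98 mol, ξ₁ = 55.75 mol.
Outlet amounts (n = n₀ + Σ ν·ξ):
  D: 476.6 − 1(55.75) − 2(81.98) = 256.9
  A: 0 + 2(55.75) = 111.5
  B: 0 + 1(81.98) = 81.98
  E: 0 + 2(81.98) = 164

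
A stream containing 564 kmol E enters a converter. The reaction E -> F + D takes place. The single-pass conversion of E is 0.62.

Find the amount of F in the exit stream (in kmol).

350 kmol

E reacted = 0.62 × 564 = 349.7 kmol; ν_E = −1, so ξ = 349.7/1 = 349.7 kmol.
Outlet amounts (n = n₀ + ν ξ):
  E: 564 − 1(349.7) = 214.3
  F: 0 + 1(349.7) = 349.7
  D: 0 + 1(349.7) = 349.7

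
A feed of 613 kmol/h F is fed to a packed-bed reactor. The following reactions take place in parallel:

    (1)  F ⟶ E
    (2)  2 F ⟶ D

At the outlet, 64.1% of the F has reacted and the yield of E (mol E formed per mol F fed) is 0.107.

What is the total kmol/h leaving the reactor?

449 kmol/h

Yield of E: 1ξ₁ / 613 = 0.107 → ξ₁ = 65.59 kmol/h.
Conversion of F: 1ξ₁ + 2ξ₂ = 0.641 × 613 = 392.9 → ξ₂ = 163.7 kmol/h.
Outlet amounts (n = n₀ + Σ ν·ξ):
  F: 613 − 1(65.59) − 2(163.7) = 220.1
  E: 0 + 1(65.59) = 65.59
  D: 0 + 1(163.7) = 163.7
Total out = 220.1 + 65.59 + 163.7 = 449.3 kmol/h.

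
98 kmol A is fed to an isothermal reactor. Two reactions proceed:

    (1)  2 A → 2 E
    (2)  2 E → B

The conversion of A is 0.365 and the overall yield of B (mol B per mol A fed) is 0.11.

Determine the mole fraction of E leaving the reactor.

0.163

Conversion of A: A consumed = 2ξ₁ = 0.365 × 98 → ξ₁ = 17.88 kmol.
Yield of B: 1ξ₂ / 98 = 0.11 → ξ₂ = 10.78 kmol.
Outlet amounts (n = n₀ + Σ ν·ξ):
  A: 98 − 2(17.88) = 62.23
  E: 0 + 2(17.88) − 2(10.78) = 14.21
  B: 0 + 1(10.78) = 10.78
Total out = 87.22 kmol; y_E = 14.21 / 87.22 = 0.1629.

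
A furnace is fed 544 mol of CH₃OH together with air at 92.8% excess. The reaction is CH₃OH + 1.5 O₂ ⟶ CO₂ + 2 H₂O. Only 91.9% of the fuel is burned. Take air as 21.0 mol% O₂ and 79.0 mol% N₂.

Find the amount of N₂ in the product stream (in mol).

Stoichiometric O₂ = 1.5 × 544 = 816 mol; O₂ fed = 816 × 1.928 = 1573 mol.
N₂ fed = 1573 × 79/21 = 5918 mol.
Fuel reacted = 0.919 × 544 → ξ = 499.9 mol.
Outlet (n = n₀ + ν ξ):
  CH₃OH: 544 − 1(499.9) = 44.06
  O₂: 1573 − 1.5(499.9) = 823.3
  N₂: 5918 (inert)
  CO₂: 0 + 1(499.9) = 499.9
  H₂O: 0 + 2(499.9) = 999.9

5920 mol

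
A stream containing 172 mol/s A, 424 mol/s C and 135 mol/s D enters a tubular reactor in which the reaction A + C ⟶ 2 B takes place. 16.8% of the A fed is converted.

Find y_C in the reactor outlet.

0.54

A reacted = 0.168 × 172 = 28.9 mol/s; ν_A = −1, so ξ = 28.9/1 = 28.9 mol/s.
Outlet amounts (n = n₀ + ν ξ):
  A: 172 − 1(28.9) = 143.1
  C: 424 − 1(28.9) = 395.1
  B: 0 + 2(28.9) = 57.79
  D: 135 (inert)
Total out = 731 mol/s; y_C = 395.1 / 731 = 0.5405.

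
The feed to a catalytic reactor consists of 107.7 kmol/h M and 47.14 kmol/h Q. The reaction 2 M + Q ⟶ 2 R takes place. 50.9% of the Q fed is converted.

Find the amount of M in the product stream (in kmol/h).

Q reacted = 0.509 × 47.14 = 23.99 kmol/h; ν_Q = −1, so ξ = 23.99/1 = 23.99 kmol/h.
Outlet amounts (n = n₀ + ν ξ):
  M: 107.7 − 2(23.99) = 59.71
  Q: 47.14 − 1(23.99) = 23.15
  R: 0 + 2(23.99) = 47.99

59.7 kmol/h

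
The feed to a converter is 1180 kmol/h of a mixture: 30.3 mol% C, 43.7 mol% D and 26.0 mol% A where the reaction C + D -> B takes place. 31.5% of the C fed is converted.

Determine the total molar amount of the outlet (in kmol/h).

1070 kmol/h

C reacted = 0.315 × 357.5 = 112.6 kmol/h; ν_C = −1, so ξ = 112.6/1 = 112.6 kmol/h.
Outlet amounts (n = n₀ + ν ξ):
  C: 357.5 − 1(112.6) = 244.9
  D: 515.7 − 1(112.6) = 403
  B: 0 + 1(112.6) = 112.6
  A: 306.8 (inert)
Total out = 244.9 + 403 + 112.6 + 306.8 = 1067 kmol/h.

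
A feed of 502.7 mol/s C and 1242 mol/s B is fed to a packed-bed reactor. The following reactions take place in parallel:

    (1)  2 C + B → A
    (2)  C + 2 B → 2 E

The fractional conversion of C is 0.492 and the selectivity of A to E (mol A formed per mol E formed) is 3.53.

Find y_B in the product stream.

Conversion of C: C consumed = 0.492 × 502.7 = 247.3 mol/s = 2ξ₁ + 1ξ₂.
Selectivity: 1ξ₁ / (2ξ₂) = 3.53 → ξ₁ = 7.06 ξ₂.
Substitute: (2·7.06 + 1) ξ₂ = 247.3 → ξ₂ = 16.36 mol/s, ξ₁ = 115.5 mol/s.
Outlet amounts (n = n₀ + Σ ν·ξ):
  C: 502.7 − 2(115.5) − 1(16.36) = 255.4
  B: 1242 − 1(115.5) − 2(16.36) = 1094
  A: 0 + 1(115.5) = 115.5
  E: 0 + 2(16.36) = 32.72
Total out = 1497 mol/s; y_B = 1094 / 1497 = 0.7305.

0.73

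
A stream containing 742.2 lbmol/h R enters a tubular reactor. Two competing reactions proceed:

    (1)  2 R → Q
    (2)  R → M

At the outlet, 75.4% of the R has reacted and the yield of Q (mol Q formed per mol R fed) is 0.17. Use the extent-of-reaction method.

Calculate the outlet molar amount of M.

307 lbmol/h

Yield of Q: 1ξ₁ / 742.2 = 0.17 → ξ₁ = 126.2 lbmol/h.
Conversion of R: 2ξ₁ + 1ξ₂ = 0.754 × 742.2 = 559.6 → ξ₂ = 307.3 lbmol/h.
Outlet amounts (n = n₀ + Σ ν·ξ):
  R: 742.2 − 2(126.2) − 1(307.3) = 182.6
  Q: 0 + 1(126.2) = 126.2
  M: 0 + 1(307.3) = 307.3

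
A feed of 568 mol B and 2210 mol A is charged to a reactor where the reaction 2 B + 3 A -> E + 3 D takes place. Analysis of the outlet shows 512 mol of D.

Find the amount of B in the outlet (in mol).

227 mol

For D: n = n₀ + 3ξ → 512 = 0 + 3ξ, giving ξ = 170.7 mol.
Outlet amounts (n = n₀ + ν ξ):
  B: 568 − 2(170.7) = 226.7
  A: 2210 − 3(170.7) = 1698
  E: 0 + 1(170.7) = 170.7
  D: 0 + 3(170.7) = 512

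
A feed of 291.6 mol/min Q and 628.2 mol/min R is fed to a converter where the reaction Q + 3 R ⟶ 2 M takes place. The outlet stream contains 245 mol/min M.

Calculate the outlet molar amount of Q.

For M: n = n₀ + 2ξ → 245 = 0 + 2ξ, giving ξ = 122.5 mol/min.
Outlet amounts (n = n₀ + ν ξ):
  Q: 291.6 − 1(122.5) = 169.1
  R: 628.2 − 3(122.5) = 260.7
  M: 0 + 2(122.5) = 245

169 mol/min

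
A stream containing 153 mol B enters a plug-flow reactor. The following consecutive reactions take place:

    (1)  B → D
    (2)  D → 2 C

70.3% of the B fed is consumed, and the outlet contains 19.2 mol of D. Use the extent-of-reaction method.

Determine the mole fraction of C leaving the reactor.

Conversion of B: B consumed = 1ξ₁ = 0.703 × 153 → ξ₁ = 107.6 mol.
D balance: n_D = 0 + 1ξ₁ − 1ξ₂ = 19.2 → ξ₂ = (1·107.6 − 19.2)/1 = 88.36 mol.
Outlet amounts (n = n₀ + Σ ν·ξ):
  B: 153 − 1(107.6) = 45.44
  D: 0 + 1(107.6) − 1(88.36) = 19.2
  C: 0 + 2(88.36) = 176.7
Total out = 241.4 mol; y_C = 176.7 / 241.4 = 0.7322.

0.732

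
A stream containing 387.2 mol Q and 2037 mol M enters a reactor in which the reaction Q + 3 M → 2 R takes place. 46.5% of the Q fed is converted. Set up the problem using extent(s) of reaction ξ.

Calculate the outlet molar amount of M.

1500 mol

Q reacted = 0.465 × 387.2 = 180 mol; ν_Q = −1, so ξ = 180/1 = 180 mol.
Outlet amounts (n = n₀ + ν ξ):
  Q: 387.2 − 1(180) = 207.2
  M: 2037 − 3(180) = 1497
  R: 0 + 2(180) = 360.1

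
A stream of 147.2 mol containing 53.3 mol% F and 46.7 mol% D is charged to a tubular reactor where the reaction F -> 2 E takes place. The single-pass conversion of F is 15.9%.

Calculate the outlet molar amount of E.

24.9 mol

F reacted = 0.159 × 78.46 = 12.47 mol; ν_F = −1, so ξ = 12.47/1 = 12.47 mol.
Outlet amounts (n = n₀ + ν ξ):
  F: 78.46 − 1(12.47) = 65.98
  E: 0 + 2(12.47) = 24.95
  D: 68.74 (inert)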